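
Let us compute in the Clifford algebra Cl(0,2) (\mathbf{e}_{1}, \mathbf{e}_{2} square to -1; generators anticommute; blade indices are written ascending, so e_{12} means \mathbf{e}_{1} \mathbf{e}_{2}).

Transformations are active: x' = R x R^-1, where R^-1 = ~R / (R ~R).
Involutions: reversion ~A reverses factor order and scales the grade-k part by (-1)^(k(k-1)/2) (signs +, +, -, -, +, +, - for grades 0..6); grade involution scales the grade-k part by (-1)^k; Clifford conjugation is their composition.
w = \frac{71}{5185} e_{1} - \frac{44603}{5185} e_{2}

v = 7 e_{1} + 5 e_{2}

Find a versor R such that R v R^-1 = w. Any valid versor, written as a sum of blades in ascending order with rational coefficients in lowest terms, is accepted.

Sketch: the shared square -74 makes R = v + w = \frac{36366}{5185} e_{1} - \frac{18678}{5185} e_{2} the natural versor; its sandwich fixes that direction, negates (v - w)/2, and sends v to w.
Answer: \frac{36366}{5185} e_{1} - \frac{18678}{5185} e_{2}


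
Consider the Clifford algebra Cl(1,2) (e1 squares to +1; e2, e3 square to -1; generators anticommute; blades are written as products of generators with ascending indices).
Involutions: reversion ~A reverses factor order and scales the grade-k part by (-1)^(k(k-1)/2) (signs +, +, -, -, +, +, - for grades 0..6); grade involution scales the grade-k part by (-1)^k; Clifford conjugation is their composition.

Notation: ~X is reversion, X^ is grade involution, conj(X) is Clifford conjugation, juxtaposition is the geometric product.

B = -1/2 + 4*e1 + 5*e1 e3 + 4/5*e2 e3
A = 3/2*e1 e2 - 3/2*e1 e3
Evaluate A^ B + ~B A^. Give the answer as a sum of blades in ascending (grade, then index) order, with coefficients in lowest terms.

first term: -15/2 - 6*e2 + 6*e3 - 39/20*e1 e2 - 9/20*e1 e3 - 15/2*e2 e3
second term: 15/2 + 6*e2 - 6*e3 - 39/20*e1 e2 - 9/20*e1 e3 - 15/2*e2 e3
Answer: -39/10*e1 e2 - 9/10*e1 e3 - 15*e2 e3


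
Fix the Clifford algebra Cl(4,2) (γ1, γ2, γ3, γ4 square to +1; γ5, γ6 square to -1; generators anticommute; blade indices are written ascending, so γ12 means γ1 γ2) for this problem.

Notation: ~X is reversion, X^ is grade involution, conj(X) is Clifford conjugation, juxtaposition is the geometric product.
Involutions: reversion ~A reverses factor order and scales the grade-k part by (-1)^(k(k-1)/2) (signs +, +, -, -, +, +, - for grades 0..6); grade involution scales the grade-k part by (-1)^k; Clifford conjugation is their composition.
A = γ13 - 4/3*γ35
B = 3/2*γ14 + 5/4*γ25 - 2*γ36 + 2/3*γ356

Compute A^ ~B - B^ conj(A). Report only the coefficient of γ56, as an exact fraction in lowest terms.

first term: 8/9*γ6 + 2*γ16 - 5/3*γ23 + 3/2*γ34 + 8/3*γ56 - 2/3*γ156 + 5/4*γ1235 - 2*γ1345
second term: -8/9*γ6 - 2*γ16 + 5/3*γ23 - 3/2*γ34 - 8/3*γ56 - 2/3*γ156 + 5/4*γ1235 - 2*γ1345
Answer: 16/3


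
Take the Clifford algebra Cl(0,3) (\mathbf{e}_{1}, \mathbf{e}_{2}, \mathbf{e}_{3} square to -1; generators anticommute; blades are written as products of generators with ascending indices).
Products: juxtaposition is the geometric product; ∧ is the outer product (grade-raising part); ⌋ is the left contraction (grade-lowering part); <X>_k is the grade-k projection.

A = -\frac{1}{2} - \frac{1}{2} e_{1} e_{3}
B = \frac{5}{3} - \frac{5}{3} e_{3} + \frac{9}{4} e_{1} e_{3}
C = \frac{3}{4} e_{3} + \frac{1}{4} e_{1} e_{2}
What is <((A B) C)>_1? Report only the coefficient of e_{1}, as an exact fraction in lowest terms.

step 1: \frac{7}{24} - \frac{5}{6} e_{1} + \frac{5}{6} e_{3} - \frac{47}{24} e_{1} e_{3}
step 2: -\frac{5}{8} + \frac{47}{32} e_{1} + \frac{5}{24} e_{2} + \frac{7}{32} e_{3} + \frac{7}{96} e_{1} e_{2} - \frac{5}{8} e_{1} e_{3} + \frac{47}{96} e_{2} e_{3} + \frac{5}{24} e_{1} e_{2} e_{3}
step 3: \frac{47}{32} e_{1} + \frac{5}{24} e_{2} + \frac{7}{32} e_{3}
Answer: \frac{47}{32}


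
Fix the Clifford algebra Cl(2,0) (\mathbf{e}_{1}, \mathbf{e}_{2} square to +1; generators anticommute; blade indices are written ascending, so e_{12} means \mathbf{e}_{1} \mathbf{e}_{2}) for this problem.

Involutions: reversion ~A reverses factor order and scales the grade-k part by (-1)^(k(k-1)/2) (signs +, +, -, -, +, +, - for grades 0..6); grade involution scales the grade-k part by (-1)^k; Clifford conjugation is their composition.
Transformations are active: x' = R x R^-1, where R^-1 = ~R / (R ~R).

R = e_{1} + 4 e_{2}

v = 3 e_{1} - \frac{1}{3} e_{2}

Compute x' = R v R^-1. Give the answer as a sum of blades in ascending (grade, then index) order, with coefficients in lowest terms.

~R = e_{1} + 4 e_{2}, and R ~R = 17, so R^-1 = ~R / (17).
R v = \frac{5}{3} - \frac{37}{3} e_{12}
Answer: -\frac{143}{51} e_{1} + \frac{19}{17} e_{2}


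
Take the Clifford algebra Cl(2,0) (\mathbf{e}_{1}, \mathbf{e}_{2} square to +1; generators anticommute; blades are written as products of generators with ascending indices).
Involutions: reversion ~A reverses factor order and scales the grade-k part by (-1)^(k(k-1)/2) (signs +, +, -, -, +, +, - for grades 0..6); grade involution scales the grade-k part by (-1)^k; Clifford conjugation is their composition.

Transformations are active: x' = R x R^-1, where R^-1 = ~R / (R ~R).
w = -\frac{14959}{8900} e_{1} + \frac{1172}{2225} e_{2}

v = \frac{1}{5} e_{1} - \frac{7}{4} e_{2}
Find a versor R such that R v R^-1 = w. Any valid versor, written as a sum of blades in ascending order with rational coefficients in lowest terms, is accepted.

Since q(v) = q(w) = \frac{1241}{400}, the sum R = v + w = -\frac{13179}{8900} e_{1} - \frac{10887}{8900} e_{2} does the job whenever invertible.
Answer: -\frac{13179}{8900} e_{1} - \frac{10887}{8900} e_{2}


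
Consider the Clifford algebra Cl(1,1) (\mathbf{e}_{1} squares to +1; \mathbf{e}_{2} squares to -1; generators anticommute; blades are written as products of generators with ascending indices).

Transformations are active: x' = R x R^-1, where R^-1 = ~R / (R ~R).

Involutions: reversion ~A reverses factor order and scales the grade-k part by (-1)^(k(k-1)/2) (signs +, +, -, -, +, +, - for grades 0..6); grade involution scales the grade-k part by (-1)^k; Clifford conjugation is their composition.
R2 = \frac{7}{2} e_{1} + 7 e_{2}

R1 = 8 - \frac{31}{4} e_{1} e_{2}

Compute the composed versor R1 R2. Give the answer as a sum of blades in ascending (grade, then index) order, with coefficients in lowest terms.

Distribute over the terms of R1 (each basis-blade product reordered to ascending indices, repeated generators contracted through their squares):
(8) R2 = 28 e_{1} + 56 e_{2}
(-\frac{31}{4} e_{1} e_{2}) R2 = \frac{217}{4} e_{1} + \frac{217}{8} e_{2}
Summing the partial products and collecting blades:
Answer: \frac{329}{4} e_{1} + \frac{665}{8} e_{2}


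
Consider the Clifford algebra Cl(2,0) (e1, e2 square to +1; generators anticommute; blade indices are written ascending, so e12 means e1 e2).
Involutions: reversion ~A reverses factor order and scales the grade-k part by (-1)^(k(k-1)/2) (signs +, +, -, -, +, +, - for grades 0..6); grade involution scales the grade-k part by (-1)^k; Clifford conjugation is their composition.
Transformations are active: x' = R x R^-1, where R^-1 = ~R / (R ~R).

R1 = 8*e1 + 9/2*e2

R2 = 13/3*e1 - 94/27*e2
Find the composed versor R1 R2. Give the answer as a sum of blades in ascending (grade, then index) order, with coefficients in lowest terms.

Distribute over the terms of R1 (each basis-blade product reordered to ascending indices, repeated generators contracted through their squares):
(8*e1) R2 = 104/3 - 752/27*e12
(9/2*e2) R2 = -47/3 - 39/2*e12
Summing the partial products and collecting blades:
Answer: 19 - 2557/54*e12


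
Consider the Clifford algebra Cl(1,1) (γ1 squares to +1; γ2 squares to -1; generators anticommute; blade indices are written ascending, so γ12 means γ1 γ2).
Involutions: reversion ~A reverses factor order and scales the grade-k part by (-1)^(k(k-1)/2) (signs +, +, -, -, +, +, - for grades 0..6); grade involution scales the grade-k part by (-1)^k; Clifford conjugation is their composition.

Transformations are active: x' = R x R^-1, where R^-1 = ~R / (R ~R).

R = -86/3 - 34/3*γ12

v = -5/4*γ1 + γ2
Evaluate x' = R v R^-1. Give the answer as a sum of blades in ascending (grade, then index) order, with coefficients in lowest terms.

~R = -86/3 + 34/3*γ12, and R ~R = 2080/3, so R^-1 = ~R / (2080/3).
R v = 283/6*γ1 - 257/6*γ2
Answer: -8269/3120*γ1 + 7931/3120*γ2


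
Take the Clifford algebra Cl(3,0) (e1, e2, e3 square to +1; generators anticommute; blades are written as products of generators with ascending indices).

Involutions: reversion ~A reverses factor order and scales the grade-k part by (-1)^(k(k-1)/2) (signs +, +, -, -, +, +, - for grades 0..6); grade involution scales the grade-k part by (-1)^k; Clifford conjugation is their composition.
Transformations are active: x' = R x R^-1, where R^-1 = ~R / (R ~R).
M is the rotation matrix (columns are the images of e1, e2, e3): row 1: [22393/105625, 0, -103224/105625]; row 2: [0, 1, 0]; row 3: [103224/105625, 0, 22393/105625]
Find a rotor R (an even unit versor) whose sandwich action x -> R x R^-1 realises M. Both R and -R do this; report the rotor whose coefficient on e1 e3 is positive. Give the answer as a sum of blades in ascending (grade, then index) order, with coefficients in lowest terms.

Method: write R = a + b12*e1 e2 + b13*e1 e3 + b23*e2 e3 with a^2 + b12^2 + b13^2 + b23^2 = 1 (so R^-1 = ~R). Expanding the columns R e_j ~R gives tr M = 4a^2 - 1 and, from the antisymmetric part, M21 - M12 = -4a*b12, M13 - M31 = 4a*b13, M32 - M23 = -4a*b23.
Here tr M = 150411/105625, so a^2 = (1 + tr M)/4 = 64009/105625 and a = ±253/325. Taking a = 253/325: M21 - M12 = 0, M13 - M31 = -206448/105625, M32 - M23 = 0, giving b12 = 0, b13 = -204/325, b23 = 0, i.e. R = 253/325 - 204/325*e1 e3.
Its e1 e3 coefficient is negative, so report the other preimage -R.
Answer: -253/325 + 204/325*e1 e3. Recall the cover is two-to-one: with M of trace 150411/105625, both preimages act alike, and the stated e1 e3 sign chooses the sheet.


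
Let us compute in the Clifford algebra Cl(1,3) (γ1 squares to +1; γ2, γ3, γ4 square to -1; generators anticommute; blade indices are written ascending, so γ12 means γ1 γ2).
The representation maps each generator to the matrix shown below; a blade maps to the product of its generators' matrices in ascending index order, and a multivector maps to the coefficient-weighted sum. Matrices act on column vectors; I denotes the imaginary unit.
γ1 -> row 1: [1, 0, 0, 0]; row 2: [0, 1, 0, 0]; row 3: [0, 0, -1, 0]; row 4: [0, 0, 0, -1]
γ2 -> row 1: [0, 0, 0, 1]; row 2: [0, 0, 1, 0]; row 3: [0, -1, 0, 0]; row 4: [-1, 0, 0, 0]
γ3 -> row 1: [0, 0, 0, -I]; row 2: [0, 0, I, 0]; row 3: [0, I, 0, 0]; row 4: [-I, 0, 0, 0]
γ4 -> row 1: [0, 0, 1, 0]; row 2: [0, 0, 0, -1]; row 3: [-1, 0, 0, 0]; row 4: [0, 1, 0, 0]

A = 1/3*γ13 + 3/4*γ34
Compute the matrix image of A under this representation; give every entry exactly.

Bivector images (products of the table entries): rho(γ13) = rho(γ1)rho(γ3) = row 1: [0, 0, 0, -I]; row 2: [0, 0, I, 0]; row 3: [0, -I, 0, 0]; row 4: [I, 0, 0, 0]; rho(γ34) = rho(γ3)rho(γ4) = row 1: [0, -I, 0, 0]; row 2: [-I, 0, 0, 0]; row 3: [0, 0, 0, -I]; row 4: [0, 0, -I, 0].
M = (1/3)*rho(γ13) + (3/4)*rho(γ34), summed entrywise:
Answer: row 1: [0, -3*I/4, 0, -I/3]; row 2: [-3*I/4, 0, I/3, 0]; row 3: [0, -I/3, 0, -3*I/4]; row 4: [I/3, 0, -3*I/4, 0]


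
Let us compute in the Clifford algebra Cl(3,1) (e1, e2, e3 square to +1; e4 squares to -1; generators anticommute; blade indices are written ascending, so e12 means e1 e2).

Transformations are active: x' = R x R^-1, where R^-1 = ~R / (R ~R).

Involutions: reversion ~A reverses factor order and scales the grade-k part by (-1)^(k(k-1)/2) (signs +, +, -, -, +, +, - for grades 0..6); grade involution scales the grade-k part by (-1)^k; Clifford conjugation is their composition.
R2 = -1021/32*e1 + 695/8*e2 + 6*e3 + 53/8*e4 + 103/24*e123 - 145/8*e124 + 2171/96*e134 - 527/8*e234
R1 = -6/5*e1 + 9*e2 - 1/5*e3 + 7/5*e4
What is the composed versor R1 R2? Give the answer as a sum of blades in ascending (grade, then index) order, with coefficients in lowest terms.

Distribute over the terms of R1 (each basis-blade product reordered to ascending indices, repeated generators contracted through their squares):
(-6/5*e1) R2 = 3063/80 - 417/4*e12 - 36/5*e13 - 159/20*e14 - 103/20*e23 + 87/4*e24 - 2171/80*e34 + 1581/20*e1234
(9*e2) R2 = 6255/8 + 9189/32*e12 - 309/8*e13 + 1305/8*e14 + 54*e23 + 477/8*e24 - 4743/8*e34 - 6513/32*e1234
(-1/5*e3) R2 = -6/5 - 103/120*e12 - 1021/160*e13 + 2171/480*e14 + 139/8*e23 - 527/40*e24 - 53/40*e34 + 29/8*e1234
(7/5*e4) R2 = -371/40 + 203/8*e12 - 15197/480*e13 + 7147/160*e14 + 3689/40*e23 - 973/8*e24 - 42/5*e34 - 721/120*e1234
Summing the partial products and collecting blades:
Answer: 12955/16 + 99563/480*e12 - 1258/15*e13 + 6131/30*e14 + 3169/20*e23 - 2137/40*e24 - 50379/80*e34 - 12179/96*e1234


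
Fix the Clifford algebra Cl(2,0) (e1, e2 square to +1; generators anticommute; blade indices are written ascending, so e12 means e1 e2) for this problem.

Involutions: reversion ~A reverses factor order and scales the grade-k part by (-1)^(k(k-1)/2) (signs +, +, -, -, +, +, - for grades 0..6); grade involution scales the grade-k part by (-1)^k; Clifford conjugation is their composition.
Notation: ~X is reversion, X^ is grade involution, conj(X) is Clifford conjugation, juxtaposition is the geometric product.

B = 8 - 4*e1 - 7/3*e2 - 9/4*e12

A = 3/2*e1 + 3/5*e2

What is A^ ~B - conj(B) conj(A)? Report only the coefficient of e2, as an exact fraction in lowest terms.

first term: 37/5 - 213/20*e1 - 327/40*e2 + 11/10*e12
second term: -37/5 - 267/20*e1 - 57/40*e2 + 11/10*e12
Answer: -27/4


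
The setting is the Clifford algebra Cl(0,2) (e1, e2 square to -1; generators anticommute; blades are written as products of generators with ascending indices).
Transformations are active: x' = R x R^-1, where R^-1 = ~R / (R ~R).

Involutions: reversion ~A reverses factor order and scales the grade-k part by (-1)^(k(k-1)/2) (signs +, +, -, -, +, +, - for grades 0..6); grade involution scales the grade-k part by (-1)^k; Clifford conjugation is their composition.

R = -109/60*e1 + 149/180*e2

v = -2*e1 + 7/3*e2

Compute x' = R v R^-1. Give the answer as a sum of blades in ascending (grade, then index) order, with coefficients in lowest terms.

~R = -109/60*e1 + 149/180*e2, and R ~R = -12913/3240, so R^-1 = ~R / (-12913/3240).
R v = -601/108 - 31/12*e1 e2
Answer: -39683/12913*e1 - 842/38739*e2


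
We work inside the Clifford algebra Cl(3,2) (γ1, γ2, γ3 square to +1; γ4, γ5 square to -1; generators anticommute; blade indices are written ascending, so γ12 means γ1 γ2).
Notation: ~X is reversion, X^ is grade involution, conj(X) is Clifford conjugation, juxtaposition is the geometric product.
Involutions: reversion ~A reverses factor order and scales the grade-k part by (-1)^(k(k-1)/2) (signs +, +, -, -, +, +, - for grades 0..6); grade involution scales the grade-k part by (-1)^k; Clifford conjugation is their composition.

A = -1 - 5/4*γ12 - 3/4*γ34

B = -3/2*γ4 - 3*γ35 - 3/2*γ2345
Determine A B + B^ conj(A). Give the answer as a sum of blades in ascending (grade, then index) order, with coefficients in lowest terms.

first term: -9/8*γ3 + 3/2*γ4 + 9/8*γ25 + 3*γ35 - 9/4*γ45 + 15/8*γ124 + 15/4*γ1235 + 15/8*γ1345 + 3/2*γ2345
second term: 9/8*γ3 - 3/2*γ4 - 9/8*γ25 + 3*γ35 - 9/4*γ45 + 15/8*γ124 - 15/4*γ1235 + 15/8*γ1345 + 3/2*γ2345
Answer: 6*γ35 - 9/2*γ45 + 15/4*γ124 + 15/4*γ1345 + 3*γ2345


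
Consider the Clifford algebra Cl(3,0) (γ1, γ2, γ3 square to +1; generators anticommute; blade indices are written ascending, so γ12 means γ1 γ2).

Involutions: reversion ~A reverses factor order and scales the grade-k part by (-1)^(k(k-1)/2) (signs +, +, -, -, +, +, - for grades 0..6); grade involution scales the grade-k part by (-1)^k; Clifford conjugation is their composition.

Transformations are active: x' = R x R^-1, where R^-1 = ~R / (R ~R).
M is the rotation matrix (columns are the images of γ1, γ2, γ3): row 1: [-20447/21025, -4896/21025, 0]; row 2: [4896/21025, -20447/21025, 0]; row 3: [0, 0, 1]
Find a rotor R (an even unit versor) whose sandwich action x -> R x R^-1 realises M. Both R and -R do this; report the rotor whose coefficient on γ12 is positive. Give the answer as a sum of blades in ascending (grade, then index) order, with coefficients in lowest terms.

Method: write R = a + b12*γ12 + b13*γ13 + b23*γ23 with a^2 + b12^2 + b13^2 + b23^2 = 1 (so R^-1 = ~R). Expanding the columns R e_j ~R gives tr M = 4a^2 - 1 and, from the antisymmetric part, M21 - M12 = -4a*b12, M13 - M31 = 4a*b13, M32 - M23 = -4a*b23.
Here tr M = -19869/21025, so a^2 = (1 + tr M)/4 = 289/21025 and a = ±17/145. Taking a = 17/145: M21 - M12 = 9792/21025, M13 - M31 = 0, M32 - M23 = 0, giving b12 = -144/145, b13 = 0, b23 = 0, i.e. R = 17/145 - 144/145*γ12.
Its γ12 coefficient is negative, so report the other preimage -R.
Answer: -17/145 + 144/145*γ12. Uniqueness: Spin(3) -> SO(3) maps R and -R to the same rotation of trace -19869/21025; fixing the sign of the γ12 coefficient removes the ambiguity.


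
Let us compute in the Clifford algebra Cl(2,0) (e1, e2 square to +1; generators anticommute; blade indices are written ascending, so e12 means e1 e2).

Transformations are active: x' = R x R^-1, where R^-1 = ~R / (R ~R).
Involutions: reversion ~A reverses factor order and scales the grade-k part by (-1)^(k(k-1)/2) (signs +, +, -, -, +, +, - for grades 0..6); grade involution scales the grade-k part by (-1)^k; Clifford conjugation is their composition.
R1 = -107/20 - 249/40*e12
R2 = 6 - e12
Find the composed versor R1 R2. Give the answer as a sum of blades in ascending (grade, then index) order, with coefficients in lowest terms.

Distribute over the terms of R1 (each basis-blade product reordered to ascending indices, repeated generators contracted through their squares):
(-107/20) R2 = -321/10 + 107/20*e12
(-249/40*e12) R2 = -249/40 - 747/20*e12
Summing the partial products and collecting blades:
Answer: -1533/40 - 32*e12


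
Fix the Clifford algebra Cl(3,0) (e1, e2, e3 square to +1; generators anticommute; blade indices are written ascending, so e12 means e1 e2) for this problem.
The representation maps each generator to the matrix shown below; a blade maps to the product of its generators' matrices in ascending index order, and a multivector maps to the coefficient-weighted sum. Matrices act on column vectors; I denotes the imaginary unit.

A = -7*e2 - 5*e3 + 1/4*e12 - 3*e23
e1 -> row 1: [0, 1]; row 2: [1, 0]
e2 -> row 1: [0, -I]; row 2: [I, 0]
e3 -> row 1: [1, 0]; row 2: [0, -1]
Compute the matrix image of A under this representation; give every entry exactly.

Bivector images (products of the table entries): rho(e12) = rho(e1)rho(e2) = row 1: [I, 0]; row 2: [0, -I]; rho(e23) = rho(e2)rho(e3) = row 1: [0, I]; row 2: [I, 0].
M = (-7)*rho(e2) + (-5)*rho(e3) + (1/4)*rho(e12) + (-3)*rho(e23), summed entrywise:
Answer: row 1: [-5 + I/4, 4*I]; row 2: [-10*I, 5 - I/4]


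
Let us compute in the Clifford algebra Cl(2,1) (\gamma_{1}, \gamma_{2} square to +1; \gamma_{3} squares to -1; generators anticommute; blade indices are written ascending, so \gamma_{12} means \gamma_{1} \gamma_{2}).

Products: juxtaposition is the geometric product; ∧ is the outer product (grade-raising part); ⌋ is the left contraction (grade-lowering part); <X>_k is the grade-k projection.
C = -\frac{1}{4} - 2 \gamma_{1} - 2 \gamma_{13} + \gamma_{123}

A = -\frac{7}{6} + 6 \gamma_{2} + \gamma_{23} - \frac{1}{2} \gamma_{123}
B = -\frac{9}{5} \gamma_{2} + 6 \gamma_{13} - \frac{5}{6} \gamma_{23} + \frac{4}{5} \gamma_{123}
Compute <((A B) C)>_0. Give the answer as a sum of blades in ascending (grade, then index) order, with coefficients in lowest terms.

step 1: -\frac{361}{30} + \frac{73}{60} \gamma_{1} + \frac{51}{10} \gamma_{2} - \frac{16}{5} \gamma_{3} - 6 \gamma_{12} - \frac{127}{10} \gamma_{13} + \frac{35}{36} \gamma_{23} - \frac{554}{15} \gamma_{123}
step 2: -\frac{263}{24} + \frac{22417}{720} \gamma_{1} - \frac{8933}{120} \gamma_{2} - \frac{631}{30} \gamma_{3} + \frac{758}{45} \gamma_{12} + \frac{1889}{120} \gamma_{13} + \frac{9049}{144} \gamma_{23} + \frac{491}{90} \gamma_{123}
step 3: -\frac{263}{24}
Answer: -\frac{263}{24}


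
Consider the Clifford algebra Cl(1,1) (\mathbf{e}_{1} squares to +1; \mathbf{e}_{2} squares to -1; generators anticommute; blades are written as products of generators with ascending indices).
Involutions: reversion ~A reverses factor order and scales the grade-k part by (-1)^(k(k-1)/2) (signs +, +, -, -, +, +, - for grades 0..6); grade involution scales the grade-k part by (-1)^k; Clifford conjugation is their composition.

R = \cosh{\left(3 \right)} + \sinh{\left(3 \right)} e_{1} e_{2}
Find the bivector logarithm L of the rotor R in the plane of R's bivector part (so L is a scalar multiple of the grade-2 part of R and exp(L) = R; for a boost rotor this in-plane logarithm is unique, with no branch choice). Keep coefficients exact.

The scalar part of R is \cosh{\left(3 \right)}, which fixes the rapidity magnitude through cosh (cosh is even, so it cannot fix the sign — the bivector part carries that); dividing the bivector part by sinh of the rapidity gives the plane, and L = rapidity * plane, where the joint sign ambiguity of (rapidity, plane) cancels in the product.
Concretely: cosh(rapidity) = \cosh{\left(3 \right)} gives rapidity = ±3, and since rapidity/sinh(rapidity) is even the sign is immaterial: L = (rapidity/sinh(rapidity)) * <R>_2 = (\frac{3}{\sinh{\left(3 \right)}}) * <R>_2.
Answer: 3 e_{1} e_{2}


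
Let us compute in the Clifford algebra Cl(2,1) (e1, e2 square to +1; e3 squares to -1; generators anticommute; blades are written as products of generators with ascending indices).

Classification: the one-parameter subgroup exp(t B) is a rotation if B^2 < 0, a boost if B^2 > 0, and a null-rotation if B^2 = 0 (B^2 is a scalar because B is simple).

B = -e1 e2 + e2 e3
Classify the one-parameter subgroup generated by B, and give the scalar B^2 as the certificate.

B^2 term by term: the squares give (-1)^2*(e1 e2)^2 + (1)^2*(e2 e3)^2 = 1*(-1) + 1*(+1) = 0 (each basis 2-blade squares to minus the product of its generators' squares); cross terms between blades sharing an index anticommute and cancel. So B^2 = 0.
Answer: null-rotation, certificate B^2 = 0. Because 0 is invariant under every versor sandwich, the classification follows from its sign alone.


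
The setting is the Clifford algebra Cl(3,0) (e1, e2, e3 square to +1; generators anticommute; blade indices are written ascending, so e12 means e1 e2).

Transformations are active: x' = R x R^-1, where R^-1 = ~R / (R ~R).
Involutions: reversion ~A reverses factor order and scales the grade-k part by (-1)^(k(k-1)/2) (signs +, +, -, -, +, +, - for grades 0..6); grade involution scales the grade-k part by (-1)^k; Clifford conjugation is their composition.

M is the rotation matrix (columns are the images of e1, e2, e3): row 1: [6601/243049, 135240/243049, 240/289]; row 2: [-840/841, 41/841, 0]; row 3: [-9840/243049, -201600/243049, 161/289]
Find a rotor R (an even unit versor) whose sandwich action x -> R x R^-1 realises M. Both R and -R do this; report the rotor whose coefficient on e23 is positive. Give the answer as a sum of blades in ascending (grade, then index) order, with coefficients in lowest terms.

Method: write R = a + b12*e12 + b13*e13 + b23*e23 with a^2 + b12^2 + b13^2 + b23^2 = 1 (so R^-1 = ~R). Expanding the columns R e_j ~R gives tr M = 4a^2 - 1 and, from the antisymmetric part, M21 - M12 = -4a*b12, M13 - M31 = 4a*b13, M32 - M23 = -4a*b23.
Here tr M = 153851/243049, so a^2 = (1 + tr M)/4 = 99225/243049 and a = ±315/493. Taking a = 315/493: M21 - M12 = -378000/243049, M13 - M31 = 211680/243049, M32 - M23 = -201600/243049, giving b12 = 300/493, b13 = 168/493, b23 = 160/493, i.e. R = 315/493 + 300/493*e12 + 168/493*e13 + 160/493*e23.
Its e23 coefficient is already positive.
Answer: 315/493 + 300/493*e12 + 168/493*e13 + 160/493*e23. Key observation: the double cover Spin(3) -> SO(3) sends R and -R to the same matrix (trace 153851/243049 here), so the stated sign of the e23 coefficient is what selects one sheet.


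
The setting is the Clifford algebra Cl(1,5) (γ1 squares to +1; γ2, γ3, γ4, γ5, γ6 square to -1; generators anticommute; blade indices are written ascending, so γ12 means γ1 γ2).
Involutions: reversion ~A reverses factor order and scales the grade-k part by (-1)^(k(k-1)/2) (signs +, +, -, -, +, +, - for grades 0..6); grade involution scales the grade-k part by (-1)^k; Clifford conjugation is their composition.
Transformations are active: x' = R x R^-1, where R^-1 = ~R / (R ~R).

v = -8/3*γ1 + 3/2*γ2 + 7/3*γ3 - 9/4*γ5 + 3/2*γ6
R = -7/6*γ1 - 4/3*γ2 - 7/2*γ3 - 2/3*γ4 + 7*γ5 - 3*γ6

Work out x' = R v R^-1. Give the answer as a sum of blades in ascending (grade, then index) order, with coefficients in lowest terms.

~R = -7/6*γ1 - 4/3*γ2 - 7/2*γ3 - 2/3*γ4 + 7*γ5 - 3*γ6, and R ~R = -640/9, so R^-1 = ~R / (-640/9).
R v = 1207/36 - 191/36*γ12 - 217/18*γ13 - 16/9*γ14 + 511/24*γ15 - 39/4*γ16 + 77/36*γ23 + γ24 - 15/2*γ25 + 5/2*γ26 + 14/9*γ34 - 203/24*γ35 + 7/4*γ36 + 3/2*γ45 - γ46 + 15/4*γ56
Answer: 9643/2560*γ1 - 233/960*γ2 + 7427/7680*γ3 + 1207/1920*γ4 - 5569/1280*γ5 + 1701/1280*γ6


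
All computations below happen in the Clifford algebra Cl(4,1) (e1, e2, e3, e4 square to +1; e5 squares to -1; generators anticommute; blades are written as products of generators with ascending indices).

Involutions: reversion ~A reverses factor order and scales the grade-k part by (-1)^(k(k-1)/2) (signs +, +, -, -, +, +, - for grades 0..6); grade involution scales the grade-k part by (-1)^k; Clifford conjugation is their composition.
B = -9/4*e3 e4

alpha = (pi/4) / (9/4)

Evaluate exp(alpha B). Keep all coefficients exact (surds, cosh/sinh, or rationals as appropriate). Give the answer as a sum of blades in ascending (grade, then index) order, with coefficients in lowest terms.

B^2 = (-9/4)^2*(e3 e4)^2 = 81/16*(-1) = -81/16 (a basis 2-blade squares to minus the product of its generators' squares).
B^2 = -81/16 — the negative square puts this in the circular regime; l = 9/4, alpha*l = pi/4, so exp(alpha B) = cos(pi/4) + (sin(pi/4)/(9/4))*B = sqrt(2)/2 + (2*sqrt(2)/9)*B.
Answer: sqrt(2)/2 - sqrt(2)/2*e3 e4


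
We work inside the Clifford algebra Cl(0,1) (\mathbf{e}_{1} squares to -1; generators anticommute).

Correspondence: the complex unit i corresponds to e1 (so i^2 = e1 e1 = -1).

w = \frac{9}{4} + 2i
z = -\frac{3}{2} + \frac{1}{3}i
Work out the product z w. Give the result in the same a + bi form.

In blades: z = -\frac{3}{2} + \frac{1}{3} e_{1}, w = \frac{9}{4} + 2 e_{1}.
Distribute z over w term by term (generator squares from the signature, products reordered to ascending indices): (-\frac{3}{2})*w = -\frac{27}{8} - 3 e_{1}; (\frac{1}{3} e_{1})*w = -\frac{2}{3} + \frac{3}{4} e_{1}.
Sum: -\frac{97}{24} - \frac{9}{4} e_{1}; translating back through the correspondence:
Answer: -\frac{97}{24} - \frac{9}{4}i


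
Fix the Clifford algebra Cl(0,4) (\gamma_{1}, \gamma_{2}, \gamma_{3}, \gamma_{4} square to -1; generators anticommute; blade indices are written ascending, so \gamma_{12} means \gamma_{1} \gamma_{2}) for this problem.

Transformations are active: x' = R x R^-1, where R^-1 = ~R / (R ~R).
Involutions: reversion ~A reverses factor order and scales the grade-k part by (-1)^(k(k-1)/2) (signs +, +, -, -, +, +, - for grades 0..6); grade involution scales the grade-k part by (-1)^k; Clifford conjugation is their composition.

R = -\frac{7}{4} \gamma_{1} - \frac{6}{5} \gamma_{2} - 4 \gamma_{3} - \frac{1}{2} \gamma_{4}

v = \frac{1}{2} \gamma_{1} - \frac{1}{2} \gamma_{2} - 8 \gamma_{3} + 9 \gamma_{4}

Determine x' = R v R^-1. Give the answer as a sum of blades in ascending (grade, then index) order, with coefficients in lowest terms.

~R = -\frac{7}{4} \gamma_{1} - \frac{6}{5} \gamma_{2} - 4 \gamma_{3} - \frac{1}{2} \gamma_{4}, and R ~R = -\frac{8301}{400}, so R^-1 = ~R / (-\frac{8301}{400}).
R v = -\frac{1089}{40} + \frac{59}{40} \gamma_{12} + 16 \gamma_{13} - \frac{31}{2} \gamma_{14} + \frac{38}{5} \gamma_{23} - \frac{221}{20} \gamma_{24} - 40 \gamma_{34}
Answer: -\frac{28177}{5534} \gamma_{1} - \frac{14657}{5534} \gamma_{2} - \frac{6904}{2767} \gamma_{3} - \frac{28533}{2767} \gamma_{4}


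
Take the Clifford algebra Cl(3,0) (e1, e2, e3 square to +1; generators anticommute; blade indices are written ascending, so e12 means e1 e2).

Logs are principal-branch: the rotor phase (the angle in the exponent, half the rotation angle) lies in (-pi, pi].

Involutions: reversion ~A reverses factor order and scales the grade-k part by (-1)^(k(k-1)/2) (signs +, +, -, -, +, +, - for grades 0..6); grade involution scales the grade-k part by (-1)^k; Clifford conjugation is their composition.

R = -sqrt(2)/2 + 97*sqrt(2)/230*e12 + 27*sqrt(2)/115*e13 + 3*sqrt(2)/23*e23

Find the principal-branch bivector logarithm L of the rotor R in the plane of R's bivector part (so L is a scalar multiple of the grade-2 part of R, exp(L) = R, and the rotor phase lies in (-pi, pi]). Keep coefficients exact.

The scalar part of R is -sqrt(2)/2, which pins the rotor phase on the principal branch; dividing the bivector part by the sine of that phase recovers the unit plane, and L is the phase times that plane.
Concretely: cos(phase) = -sqrt(2)/2 gives phase = ±3*pi/4, and since phase/sin(phase) is even the sign is immaterial: L = (phase/sin(phase)) * <R>_2 = (3*sqrt(2)*pi/4) * <R>_2.
Answer: 291*pi/460*e12 + 81*pi/230*e13 + 9*pi/46*e23


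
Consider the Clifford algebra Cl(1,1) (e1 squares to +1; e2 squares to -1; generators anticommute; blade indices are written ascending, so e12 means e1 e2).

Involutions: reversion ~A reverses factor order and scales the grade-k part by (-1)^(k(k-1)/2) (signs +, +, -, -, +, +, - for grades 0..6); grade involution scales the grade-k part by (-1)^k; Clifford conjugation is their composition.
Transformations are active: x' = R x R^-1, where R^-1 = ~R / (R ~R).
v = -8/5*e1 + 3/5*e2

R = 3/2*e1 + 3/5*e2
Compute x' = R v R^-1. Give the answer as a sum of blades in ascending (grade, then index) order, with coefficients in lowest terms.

~R = 3/2*e1 + 3/5*e2, and R ~R = 189/100, so R^-1 = ~R / (189/100).
R v = -69/25 + 93/50*e12
Answer: -292/105*e1 - 247/105*e2


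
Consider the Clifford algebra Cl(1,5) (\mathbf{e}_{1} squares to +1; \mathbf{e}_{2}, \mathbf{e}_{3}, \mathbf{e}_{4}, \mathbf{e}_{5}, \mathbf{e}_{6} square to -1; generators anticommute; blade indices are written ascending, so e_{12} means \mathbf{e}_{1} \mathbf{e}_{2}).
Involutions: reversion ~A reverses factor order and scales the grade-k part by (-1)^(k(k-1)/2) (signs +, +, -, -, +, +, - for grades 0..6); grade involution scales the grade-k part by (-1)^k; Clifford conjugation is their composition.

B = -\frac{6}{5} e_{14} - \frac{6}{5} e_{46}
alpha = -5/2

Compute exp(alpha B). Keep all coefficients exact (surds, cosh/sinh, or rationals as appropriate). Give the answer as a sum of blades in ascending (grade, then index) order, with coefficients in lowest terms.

B^2 term by term: the squares give (-\frac{6}{5})^2*(e_{14})^2 + (-\frac{6}{5})^2*(e_{46})^2 = \frac{36}{25}*(+1) + \frac{36}{25}*(-1) = 0 (each basis 2-blade squares to minus the product of its generators' squares); cross terms between blades sharing an index anticommute and cancel. So B^2 = 0.
B^2 = 0, so the series truncates immediately: exp(alpha B) = 1 + alpha B (parabolic case).
Answer: 1 + 3 e_{14} + 3 e_{46}


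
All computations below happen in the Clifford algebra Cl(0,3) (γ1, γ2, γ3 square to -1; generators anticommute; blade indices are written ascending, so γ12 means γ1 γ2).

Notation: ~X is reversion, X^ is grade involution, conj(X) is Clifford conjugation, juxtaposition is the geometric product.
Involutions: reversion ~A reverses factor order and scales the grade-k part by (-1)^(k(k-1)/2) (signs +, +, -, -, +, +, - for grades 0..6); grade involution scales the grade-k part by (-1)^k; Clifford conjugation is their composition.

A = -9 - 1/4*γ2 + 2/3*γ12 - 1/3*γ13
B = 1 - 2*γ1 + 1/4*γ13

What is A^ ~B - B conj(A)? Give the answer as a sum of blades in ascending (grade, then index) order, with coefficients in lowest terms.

first term: -109/12 + 18*γ1 - 13/12*γ2 + 2/3*γ3 + 7/6*γ12 + 23/12*γ13 - 1/6*γ23 + 1/16*γ123
second term: -109/12 + 18*γ1 - 13/12*γ2 + 2/3*γ3 - 7/6*γ12 - 23/12*γ13 + 1/6*γ23 - 1/16*γ123
Answer: 7/3*γ12 + 23/6*γ13 - 1/3*γ23 + 1/8*γ123


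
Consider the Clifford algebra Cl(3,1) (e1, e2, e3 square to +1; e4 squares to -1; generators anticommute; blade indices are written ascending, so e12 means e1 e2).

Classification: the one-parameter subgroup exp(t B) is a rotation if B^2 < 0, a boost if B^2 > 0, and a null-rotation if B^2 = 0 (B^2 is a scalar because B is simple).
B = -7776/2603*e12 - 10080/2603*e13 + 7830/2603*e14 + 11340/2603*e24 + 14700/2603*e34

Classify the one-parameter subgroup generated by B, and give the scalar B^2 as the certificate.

B^2 term by term: the squares give (-7776/2603)^2*(e12)^2 + (-10080/2603)^2*(e13)^2 + (7830/2603)^2*(e14)^2 + (11340/2603)^2*(e24)^2 + (14700/2603)^2*(e34)^2 = 60466176/6775609*(-1) + 101606400/6775609*(-1) + 61308900/6775609*(+1) + 128595600/6775609*(+1) + 216090000/6775609*(+1) = 36 (each basis 2-blade squares to minus the product of its generators' squares); cross terms between blades sharing an index anticommute and cancel; the commuting (index-disjoint) pairs give grade-4 terms 2*c*c'*(blade product), which cancel blade by blade — e1234: -228614400/6775609 + 228614400/6775609 = 0 — confirming B is simple. So B^2 = 36.
Answer: boost, certificate B^2 = 36. The class reads off the invariant scalar 36 directly.


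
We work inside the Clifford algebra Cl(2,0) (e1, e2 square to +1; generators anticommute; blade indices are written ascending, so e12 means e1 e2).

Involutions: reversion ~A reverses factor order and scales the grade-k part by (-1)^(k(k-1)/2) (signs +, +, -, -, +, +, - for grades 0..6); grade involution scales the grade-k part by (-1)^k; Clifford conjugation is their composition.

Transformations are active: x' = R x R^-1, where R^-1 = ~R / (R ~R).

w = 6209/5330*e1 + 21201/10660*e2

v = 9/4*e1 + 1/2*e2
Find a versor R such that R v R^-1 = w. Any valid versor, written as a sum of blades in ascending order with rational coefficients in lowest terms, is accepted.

Key observation: q(v) = q(w) = 85/16 (sandwiches preserve the norm), so R = v + w = 36403/10660*e1 + 26531/10660*e2 works whenever it is invertible — the component of v along it is kept and (v - w)/2 reverses, sending v to w.
Answer: 36403/10660*e1 + 26531/10660*e2


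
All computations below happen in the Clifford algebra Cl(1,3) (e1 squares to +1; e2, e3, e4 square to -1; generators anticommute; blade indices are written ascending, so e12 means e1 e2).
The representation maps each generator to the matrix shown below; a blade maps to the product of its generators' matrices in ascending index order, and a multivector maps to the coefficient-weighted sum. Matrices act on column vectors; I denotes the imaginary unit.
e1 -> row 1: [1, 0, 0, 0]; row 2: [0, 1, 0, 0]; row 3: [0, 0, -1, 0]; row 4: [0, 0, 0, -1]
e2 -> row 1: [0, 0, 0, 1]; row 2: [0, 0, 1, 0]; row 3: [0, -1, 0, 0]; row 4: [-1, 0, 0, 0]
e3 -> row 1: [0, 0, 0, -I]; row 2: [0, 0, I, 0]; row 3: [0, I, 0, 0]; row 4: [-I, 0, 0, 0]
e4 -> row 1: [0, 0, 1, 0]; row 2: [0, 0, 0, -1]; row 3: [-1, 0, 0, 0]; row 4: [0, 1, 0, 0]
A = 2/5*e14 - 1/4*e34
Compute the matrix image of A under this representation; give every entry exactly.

Bivector images (products of the table entries): rho(e14) = rho(e1)rho(e4) = row 1: [0, 0, 1, 0]; row 2: [0, 0, 0, -1]; row 3: [1, 0, 0, 0]; row 4: [0, -1, 0, 0]; rho(e34) = rho(e3)rho(e4) = row 1: [0, -I, 0, 0]; row 2: [-I, 0, 0, 0]; row 3: [0, 0, 0, -I]; row 4: [0, 0, -I, 0].
M = (2/5)*rho(e14) + (-1/4)*rho(e34), summed entrywise:
Answer: row 1: [0, I/4, 2/5, 0]; row 2: [I/4, 0, 0, -2/5]; row 3: [2/5, 0, 0, I/4]; row 4: [0, -2/5, I/4, 0]


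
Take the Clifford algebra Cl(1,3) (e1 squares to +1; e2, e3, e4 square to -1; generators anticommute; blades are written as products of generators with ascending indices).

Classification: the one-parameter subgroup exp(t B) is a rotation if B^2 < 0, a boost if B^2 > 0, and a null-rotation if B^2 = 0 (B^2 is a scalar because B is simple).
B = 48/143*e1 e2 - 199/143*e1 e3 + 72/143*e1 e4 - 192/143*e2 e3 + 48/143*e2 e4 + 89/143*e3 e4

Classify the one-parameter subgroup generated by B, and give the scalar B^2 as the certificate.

B^2 term by term: the squares give (48/143)^2*(e1 e2)^2 + (-199/143)^2*(e1 e3)^2 + (72/143)^2*(e1 e4)^2 + (-192/143)^2*(e2 e3)^2 + (48/143)^2*(e2 e4)^2 + (89/143)^2*(e3 e4)^2 = 2304/20449*(+1) + 39601/20449*(+1) + 5184/20449*(+1) + 36864/20449*(-1) + 2304/20449*(-1) + 7921/20449*(-1) = 0 (each basis 2-blade squares to minus the product of its generators' squares); cross terms between blades sharing an index anticommute and cancel; the commuting (index-disjoint) pairs give grade-4 terms 2*c*c'*(blade product), which cancel blade by blade — e1 e2 e3 e4: 8544/20449 + 19104/20449 - 27648/20449 = 0 — confirming B is simple. So B^2 = 0.
Answer: null-rotation, certificate B^2 = 0. Note: conjugating B changes its blade decomposition but never the scalar B^2 = 0, whose sign settles the classification.


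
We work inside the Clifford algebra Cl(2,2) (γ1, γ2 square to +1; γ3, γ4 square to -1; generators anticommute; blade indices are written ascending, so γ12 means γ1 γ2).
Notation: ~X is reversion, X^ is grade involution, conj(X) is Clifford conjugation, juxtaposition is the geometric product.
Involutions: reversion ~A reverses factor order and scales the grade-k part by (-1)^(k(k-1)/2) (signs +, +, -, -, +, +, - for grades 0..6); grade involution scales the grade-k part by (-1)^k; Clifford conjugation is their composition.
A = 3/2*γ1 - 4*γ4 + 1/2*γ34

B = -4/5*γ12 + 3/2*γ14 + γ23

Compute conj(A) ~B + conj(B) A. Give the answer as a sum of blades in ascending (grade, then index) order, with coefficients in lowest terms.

first term: -6*γ1 - 6/5*γ2 + 9/4*γ4 - 3/4*γ13 + 1/2*γ24 + 3/2*γ123 + 16/5*γ124 - 4*γ234 - 2/5*γ1234
second term: -6*γ1 - 6/5*γ2 + 9/4*γ4 - 3/4*γ13 + 1/2*γ24 - 3/2*γ123 - 16/5*γ124 + 4*γ234 + 2/5*γ1234
Answer: -12*γ1 - 12/5*γ2 + 9/2*γ4 - 3/2*γ13 + γ24


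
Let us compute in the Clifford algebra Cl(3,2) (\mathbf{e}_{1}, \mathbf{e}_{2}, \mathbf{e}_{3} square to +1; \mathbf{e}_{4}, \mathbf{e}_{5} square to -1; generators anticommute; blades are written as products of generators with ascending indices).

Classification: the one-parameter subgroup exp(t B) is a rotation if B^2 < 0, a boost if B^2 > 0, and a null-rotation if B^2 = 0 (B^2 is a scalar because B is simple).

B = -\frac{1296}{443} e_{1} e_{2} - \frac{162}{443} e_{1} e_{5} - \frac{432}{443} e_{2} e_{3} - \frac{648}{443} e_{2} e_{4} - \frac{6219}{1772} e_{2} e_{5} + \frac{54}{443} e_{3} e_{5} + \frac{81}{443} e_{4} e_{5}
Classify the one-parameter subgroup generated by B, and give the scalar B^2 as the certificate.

B^2 term by term: the squares give (-\frac{1296}{443})^2*(e_{1} e_{2})^2 + (-\frac{162}{443})^2*(e_{1} e_{5})^2 + (-\frac{432}{443})^2*(e_{2} e_{3})^2 + (-\frac{648}{443})^2*(e_{2} e_{4})^2 + (-\frac{6219}{1772})^2*(e_{2} e_{5})^2 + (\frac{54}{443})^2*(e_{3} e_{5})^2 + (\frac{81}{443})^2*(e_{4} e_{5})^2 = \frac{1679616}{196249}*(-1) + \frac{26244}{196249}*(+1) + \frac{186624}{196249}*(-1) + \frac{419904}{196249}*(+1) + \frac{38675961}{3139984}*(+1) + \frac{2916}{196249}*(+1) + \frac{6561}{196249}*(-1) = \frac{81}{16} (each basis 2-blade squares to minus the product of its generators' squares); cross terms between blades sharing an index anticommute and cancel; the commuting (index-disjoint) pairs give grade-4 terms 2*c*c'*(blade product), which cancel blade by blade — e_{1} e_{2} e_{3} e_{5}: -\frac{139968}{196249} + \frac{139968}{196249} = 0; e_{1} e_{2} e_{4} e_{5}: -\frac{209952}{196249} + \frac{209952}{196249} = 0; e_{2} e_{3} e_{4} e_{5}: -\frac{69984}{196249} + \frac{69984}{196249} = 0 — confirming B is simple. So B^2 = \frac{81}{16}.
Answer: boost, certificate B^2 = \frac{81}{16}. One invariant decides it: the square \frac{81}{16} survives every conjugation, and its sign is exactly the classification.
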